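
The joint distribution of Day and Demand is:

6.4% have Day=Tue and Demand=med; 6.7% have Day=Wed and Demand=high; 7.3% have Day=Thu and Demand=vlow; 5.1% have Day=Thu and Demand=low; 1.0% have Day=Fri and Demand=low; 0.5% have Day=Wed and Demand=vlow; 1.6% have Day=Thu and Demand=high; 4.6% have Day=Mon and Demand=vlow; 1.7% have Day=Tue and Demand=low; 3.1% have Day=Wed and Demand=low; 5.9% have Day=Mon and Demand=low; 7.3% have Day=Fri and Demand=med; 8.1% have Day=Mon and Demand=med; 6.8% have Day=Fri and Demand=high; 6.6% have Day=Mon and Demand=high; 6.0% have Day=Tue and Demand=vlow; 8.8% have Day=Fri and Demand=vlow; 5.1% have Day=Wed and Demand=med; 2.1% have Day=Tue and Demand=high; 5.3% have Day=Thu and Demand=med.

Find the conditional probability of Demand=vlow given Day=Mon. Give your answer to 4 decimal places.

0.1825

P(Day=Mon) = 0.046 + 0.059 + 0.081 + 0.066 = 0.252.
P(Demand=vlow | Day=Mon) = 0.046/0.252 = 0.1825.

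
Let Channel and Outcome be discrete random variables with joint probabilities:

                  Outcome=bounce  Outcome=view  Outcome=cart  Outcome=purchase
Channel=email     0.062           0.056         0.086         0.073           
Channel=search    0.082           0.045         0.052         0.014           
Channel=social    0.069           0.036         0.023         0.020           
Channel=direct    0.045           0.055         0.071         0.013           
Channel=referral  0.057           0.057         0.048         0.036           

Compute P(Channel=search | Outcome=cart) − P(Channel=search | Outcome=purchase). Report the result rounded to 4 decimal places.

0.0960

P(Outcome=cart) = 0.086 + 0.052 + 0.023 + 0.071 + 0.048 = 0.280; P(Channel=search | Outcome=cart) = 0.052/0.280 = 0.18571.
P(Outcome=purchase) = 0.073 + 0.014 + 0.020 + 0.013 + 0.036 = 0.156; P(Channel=search | Outcome=purchase) = 0.014/0.156 = 0.08974.
Difference = 0.0960.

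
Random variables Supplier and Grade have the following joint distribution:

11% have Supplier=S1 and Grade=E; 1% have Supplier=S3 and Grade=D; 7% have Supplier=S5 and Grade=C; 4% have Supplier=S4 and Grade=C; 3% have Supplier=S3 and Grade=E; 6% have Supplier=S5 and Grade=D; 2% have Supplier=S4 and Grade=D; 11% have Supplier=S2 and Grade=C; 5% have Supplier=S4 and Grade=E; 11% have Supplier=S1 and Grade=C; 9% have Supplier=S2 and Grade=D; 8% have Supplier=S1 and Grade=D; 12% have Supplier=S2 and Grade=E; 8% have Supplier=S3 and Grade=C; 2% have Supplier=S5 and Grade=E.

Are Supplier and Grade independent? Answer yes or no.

P(Supplier=S3) = 0.12 and P(Grade=C) = 0.41, so their product is 0.0492, but P(Supplier=S3, Grade=C) = 0.08. Since these differ, Supplier and Grade are not independent.

no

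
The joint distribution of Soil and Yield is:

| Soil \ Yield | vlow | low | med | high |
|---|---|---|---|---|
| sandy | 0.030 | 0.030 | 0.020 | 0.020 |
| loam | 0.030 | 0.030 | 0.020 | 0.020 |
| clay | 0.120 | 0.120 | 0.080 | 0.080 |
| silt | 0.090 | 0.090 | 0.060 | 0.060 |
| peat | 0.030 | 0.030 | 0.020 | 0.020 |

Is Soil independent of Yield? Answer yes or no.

Every cell satisfies P(Soil,Yield) = P(Soil)·P(Yield). For instance P(Soil=sandy) = 0.100, P(Yield=med) = 0.200, and 0.100×0.200 = 0.020 matches the joint entry. So Soil and Yield are independent.

yes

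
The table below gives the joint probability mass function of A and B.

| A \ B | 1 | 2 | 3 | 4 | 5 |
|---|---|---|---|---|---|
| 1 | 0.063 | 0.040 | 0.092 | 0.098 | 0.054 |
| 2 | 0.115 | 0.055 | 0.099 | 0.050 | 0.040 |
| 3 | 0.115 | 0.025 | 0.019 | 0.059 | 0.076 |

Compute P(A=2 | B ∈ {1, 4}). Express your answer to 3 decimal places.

0.330

P(B=1) = 0.063 + 0.115 + 0.115 = 0.293.
P(B=4) = 0.098 + 0.050 + 0.059 = 0.207.
P(B ∈ {1, 4}) = 0.293 + 0.207 = 0.500; P(A=2, B ∈ {1, 4}) = 0.115 + 0.050 = 0.165.
P(A=2 | B ∈ {1, 4}) = 0.165/0.500 = 0.330.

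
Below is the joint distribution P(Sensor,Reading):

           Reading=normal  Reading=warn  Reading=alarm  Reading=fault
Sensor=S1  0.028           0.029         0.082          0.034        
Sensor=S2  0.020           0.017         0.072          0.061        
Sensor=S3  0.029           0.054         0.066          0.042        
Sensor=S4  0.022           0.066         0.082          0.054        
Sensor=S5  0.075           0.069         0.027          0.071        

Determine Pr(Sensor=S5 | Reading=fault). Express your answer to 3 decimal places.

0.271

P(Reading=fault) = 0.034 + 0.061 + 0.042 + 0.054 + 0.071 = 0.262.
P(Sensor=S5 | Reading=fault) = 0.071/0.262 = 0.271.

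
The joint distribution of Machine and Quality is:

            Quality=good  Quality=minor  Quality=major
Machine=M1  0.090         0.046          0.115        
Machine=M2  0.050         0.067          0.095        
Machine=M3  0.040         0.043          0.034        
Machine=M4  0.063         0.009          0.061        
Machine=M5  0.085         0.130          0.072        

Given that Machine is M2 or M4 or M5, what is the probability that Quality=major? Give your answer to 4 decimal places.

0.3608

P(Machine=M2) = 0.050 + 0.067 + 0.095 = 0.212.
P(Machine=M4) = 0.063 + 0.009 + 0.061 = 0.133.
P(Machine=M5) = 0.085 + 0.130 + 0.072 = 0.287.
P(Machine ∈ {M2, M4, M5}) = 0.212 + 0.133 + 0.287 = 0.632; P(Quality=major, Machine ∈ {M2, M4, M5}) = 0.095 + 0.061 + 0.072 = 0.228.
P(Quality=major | Machine ∈ {M2, M4, M5}) = 0.228/0.632 = 0.3608.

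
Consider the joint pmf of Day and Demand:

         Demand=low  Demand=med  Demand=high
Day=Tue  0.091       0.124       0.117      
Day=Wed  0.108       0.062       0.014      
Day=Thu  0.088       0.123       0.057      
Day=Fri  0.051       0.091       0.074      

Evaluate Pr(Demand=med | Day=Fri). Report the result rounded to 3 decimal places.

P(Day=Fri) = 0.051 + 0.091 + 0.074 = 0.216.
P(Demand=med | Day=Fri) = 0.091/0.216 = 0.421.

0.421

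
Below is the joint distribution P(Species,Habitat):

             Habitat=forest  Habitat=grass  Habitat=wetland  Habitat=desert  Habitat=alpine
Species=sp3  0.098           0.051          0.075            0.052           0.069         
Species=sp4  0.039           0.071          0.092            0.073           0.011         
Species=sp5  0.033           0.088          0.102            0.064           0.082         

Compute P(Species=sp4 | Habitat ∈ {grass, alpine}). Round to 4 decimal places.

P(Habitat=grass) = 0.051 + 0.071 + 0.088 = 0.210.
P(Habitat=alpine) = 0.069 + 0.011 + 0.082 = 0.162.
P(Habitat ∈ {grass, alpine}) = 0.210 + 0.162 = 0.372; P(Species=sp4, Habitat ∈ {grass, alpine}) = 0.071 + 0.011 = 0.082.
P(Species=sp4 | Habitat ∈ {grass, alpine}) = 0.082/0.372 = 0.2204.

0.2204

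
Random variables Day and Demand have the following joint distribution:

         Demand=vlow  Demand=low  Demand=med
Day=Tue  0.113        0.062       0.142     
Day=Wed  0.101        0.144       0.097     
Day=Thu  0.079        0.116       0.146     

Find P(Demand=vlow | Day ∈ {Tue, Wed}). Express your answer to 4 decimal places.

P(Day=Tue) = 0.113 + 0.062 + 0.142 = 0.317.
P(Day=Wed) = 0.101 + 0.144 + 0.097 = 0.342.
P(Day ∈ {Tue, Wed}) = 0.317 + 0.342 = 0.659; P(Demand=vlow, Day ∈ {Tue, Wed}) = 0.113 + 0.101 = 0.214.
P(Demand=vlow | Day ∈ {Tue, Wed}) = 0.214/0.659 = 0.3247.

0.3247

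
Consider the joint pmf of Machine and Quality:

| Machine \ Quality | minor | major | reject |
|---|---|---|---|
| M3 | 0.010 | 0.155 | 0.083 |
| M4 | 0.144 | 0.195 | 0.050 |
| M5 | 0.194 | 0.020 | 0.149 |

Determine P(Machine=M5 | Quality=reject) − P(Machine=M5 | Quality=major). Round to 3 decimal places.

0.474

P(Quality=reject) = 0.083 + 0.050 + 0.149 = 0.282; P(Machine=M5 | Quality=reject) = 0.149/0.282 = 0.5284.
P(Quality=major) = 0.155 + 0.195 + 0.020 = 0.370; P(Machine=M5 | Quality=major) = 0.020/0.370 = 0.0541.
Difference = 0.474.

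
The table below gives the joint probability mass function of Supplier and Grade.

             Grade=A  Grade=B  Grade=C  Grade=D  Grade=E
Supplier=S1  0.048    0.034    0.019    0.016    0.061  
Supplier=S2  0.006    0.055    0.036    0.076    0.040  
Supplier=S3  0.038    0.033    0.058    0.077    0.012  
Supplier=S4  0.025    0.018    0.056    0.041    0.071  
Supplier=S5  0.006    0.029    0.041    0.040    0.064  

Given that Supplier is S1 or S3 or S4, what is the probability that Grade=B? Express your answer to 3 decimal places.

P(Supplier=S1) = 0.048 + 0.034 + 0.019 + 0.016 + 0.061 = 0.178.
P(Supplier=S3) = 0.038 + 0.033 + 0.058 + 0.077 + 0.012 = 0.218.
P(Supplier=S4) = 0.025 + 0.018 + 0.056 + 0.041 + 0.071 = 0.211.
P(Supplier ∈ {S1, S3, S4}) = 0.178 + 0.218 + 0.211 = 0.607; P(Grade=B, Supplier ∈ {S1, S3, S4}) = 0.034 + 0.033 + 0.018 = 0.085.
P(Grade=B | Supplier ∈ {S1, S3, S4}) = 0.085/0.607 = 0.140.

0.140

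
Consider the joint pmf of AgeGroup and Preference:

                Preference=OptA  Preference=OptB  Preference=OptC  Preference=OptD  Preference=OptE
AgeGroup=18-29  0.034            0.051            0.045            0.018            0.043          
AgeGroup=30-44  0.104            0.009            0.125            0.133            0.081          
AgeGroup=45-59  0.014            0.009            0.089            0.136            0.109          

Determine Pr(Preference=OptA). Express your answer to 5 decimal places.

0.15200

P(Preference=OptA) = 0.034 + 0.104 + 0.014 = 0.152.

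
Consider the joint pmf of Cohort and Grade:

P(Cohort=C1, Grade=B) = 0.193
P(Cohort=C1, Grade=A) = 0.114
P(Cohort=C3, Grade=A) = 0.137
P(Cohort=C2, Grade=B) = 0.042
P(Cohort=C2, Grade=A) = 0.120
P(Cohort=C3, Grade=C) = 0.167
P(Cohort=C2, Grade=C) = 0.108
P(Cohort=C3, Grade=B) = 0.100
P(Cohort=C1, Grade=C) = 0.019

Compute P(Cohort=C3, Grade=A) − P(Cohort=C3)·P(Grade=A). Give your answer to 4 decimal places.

P(Cohort=C3) = 0.137 + 0.100 + 0.167 = 0.404.
P(Grade=A) = 0.114 + 0.120 + 0.137 = 0.371.
P(Cohort=C3, Grade=A) − P(Cohort=C3)P(Grade=A) = 0.137 − 0.404×0.371 = -0.0129.

-0.0129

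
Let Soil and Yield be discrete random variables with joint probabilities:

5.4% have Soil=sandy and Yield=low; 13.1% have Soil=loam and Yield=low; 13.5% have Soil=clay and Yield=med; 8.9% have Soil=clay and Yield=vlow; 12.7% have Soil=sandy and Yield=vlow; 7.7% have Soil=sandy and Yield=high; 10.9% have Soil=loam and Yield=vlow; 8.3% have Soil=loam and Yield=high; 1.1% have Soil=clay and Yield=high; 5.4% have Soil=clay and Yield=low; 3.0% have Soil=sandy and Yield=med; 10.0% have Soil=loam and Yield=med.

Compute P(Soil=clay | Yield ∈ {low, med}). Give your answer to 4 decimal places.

0.3750

P(Yield=low) = 0.054 + 0.131 + 0.054 = 0.239.
P(Yield=med) = 0.030 + 0.100 + 0.135 = 0.265.
P(Yield ∈ {low, med}) = 0.239 + 0.265 = 0.504; P(Soil=clay, Yield ∈ {low, med}) = 0.054 + 0.135 = 0.189.
P(Soil=clay | Yield ∈ {low, med}) = 0.189/0.504 = 0.3750.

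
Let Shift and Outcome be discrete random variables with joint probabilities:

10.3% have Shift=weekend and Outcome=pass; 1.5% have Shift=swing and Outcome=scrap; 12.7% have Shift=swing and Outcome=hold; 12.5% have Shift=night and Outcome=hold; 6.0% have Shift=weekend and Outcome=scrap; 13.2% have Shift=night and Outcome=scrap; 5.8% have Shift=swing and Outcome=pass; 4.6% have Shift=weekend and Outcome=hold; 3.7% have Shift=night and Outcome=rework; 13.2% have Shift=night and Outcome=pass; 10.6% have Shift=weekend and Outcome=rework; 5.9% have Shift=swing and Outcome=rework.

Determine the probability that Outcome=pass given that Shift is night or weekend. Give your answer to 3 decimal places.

0.317

P(Shift=night) = 0.132 + 0.037 + 0.132 + 0.125 = 0.426.
P(Shift=weekend) = 0.103 + 0.106 + 0.060 + 0.046 = 0.315.
P(Shift ∈ {night, weekend}) = 0.426 + 0.315 = 0.741; P(Outcome=pass, Shift ∈ {night, weekend}) = 0.132 + 0.103 = 0.235.
P(Outcome=pass | Shift ∈ {night, weekend}) = 0.235/0.741 = 0.317.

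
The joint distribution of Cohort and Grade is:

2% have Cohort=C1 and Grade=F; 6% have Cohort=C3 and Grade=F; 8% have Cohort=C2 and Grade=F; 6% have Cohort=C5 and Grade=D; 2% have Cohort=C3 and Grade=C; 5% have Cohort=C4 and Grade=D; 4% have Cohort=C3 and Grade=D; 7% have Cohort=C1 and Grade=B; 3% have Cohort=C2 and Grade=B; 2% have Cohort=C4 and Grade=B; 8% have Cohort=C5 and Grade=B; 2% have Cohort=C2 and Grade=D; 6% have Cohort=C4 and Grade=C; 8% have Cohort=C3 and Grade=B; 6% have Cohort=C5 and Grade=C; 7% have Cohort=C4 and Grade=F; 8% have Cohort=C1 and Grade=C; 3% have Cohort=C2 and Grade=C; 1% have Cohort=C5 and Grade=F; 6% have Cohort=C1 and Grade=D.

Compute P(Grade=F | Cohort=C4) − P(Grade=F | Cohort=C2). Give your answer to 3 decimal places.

P(Cohort=C4) = 0.02 + 0.06 + 0.05 + 0.07 = 0.20; P(Grade=F | Cohort=C4) = 0.07/0.20 = 0.3500.
P(Cohort=C2) = 0.03 + 0.03 + 0.02 + 0.08 = 0.16; P(Grade=F | Cohort=C2) = 0.08/0.16 = 0.5000.
Difference = -0.150.

-0.150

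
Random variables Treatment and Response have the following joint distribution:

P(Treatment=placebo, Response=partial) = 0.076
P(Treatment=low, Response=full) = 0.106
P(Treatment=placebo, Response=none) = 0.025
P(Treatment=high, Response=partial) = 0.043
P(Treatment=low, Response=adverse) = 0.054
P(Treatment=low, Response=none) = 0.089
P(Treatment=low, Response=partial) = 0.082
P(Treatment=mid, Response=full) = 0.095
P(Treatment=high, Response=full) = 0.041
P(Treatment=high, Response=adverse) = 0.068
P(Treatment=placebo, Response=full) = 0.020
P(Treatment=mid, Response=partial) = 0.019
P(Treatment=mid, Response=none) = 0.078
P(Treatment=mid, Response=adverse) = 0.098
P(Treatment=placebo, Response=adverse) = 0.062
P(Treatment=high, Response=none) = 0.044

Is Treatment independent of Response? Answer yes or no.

P(Treatment=mid) = 0.290 and P(Response=partial) = 0.220, so their product is 0.06380, but P(Treatment=mid, Response=partial) = 0.019. Since these differ, Treatment and Response are not independent.

no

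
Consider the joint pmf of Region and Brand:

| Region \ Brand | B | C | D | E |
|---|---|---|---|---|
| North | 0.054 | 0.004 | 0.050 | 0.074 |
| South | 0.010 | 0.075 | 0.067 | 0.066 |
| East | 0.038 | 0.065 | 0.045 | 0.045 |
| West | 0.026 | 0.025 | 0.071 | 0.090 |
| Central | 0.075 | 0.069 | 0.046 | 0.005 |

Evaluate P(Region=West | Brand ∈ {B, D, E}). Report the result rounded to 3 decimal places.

0.245

P(Brand=B) = 0.054 + 0.010 + 0.038 + 0.026 + 0.075 = 0.203.
P(Brand=D) = 0.050 + 0.067 + 0.045 + 0.071 + 0.046 = 0.279.
P(Brand=E) = 0.074 + 0.066 + 0.045 + 0.090 + 0.005 = 0.280.
P(Brand ∈ {B, D, E}) = 0.203 + 0.279 + 0.280 = 0.762; P(Region=West, Brand ∈ {B, D, E}) = 0.026 + 0.071 + 0.090 = 0.187.
P(Region=West | Brand ∈ {B, D, E}) = 0.187/0.762 = 0.245.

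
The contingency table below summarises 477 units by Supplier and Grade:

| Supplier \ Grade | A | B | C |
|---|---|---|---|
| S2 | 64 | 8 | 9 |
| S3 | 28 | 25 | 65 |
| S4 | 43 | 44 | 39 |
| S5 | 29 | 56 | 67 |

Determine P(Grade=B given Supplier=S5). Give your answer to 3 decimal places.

Total with Supplier=S5: 29 + 56 + 67 = 152.
P(Grade=B | Supplier=S5) = 56/152 = 0.368.

0.368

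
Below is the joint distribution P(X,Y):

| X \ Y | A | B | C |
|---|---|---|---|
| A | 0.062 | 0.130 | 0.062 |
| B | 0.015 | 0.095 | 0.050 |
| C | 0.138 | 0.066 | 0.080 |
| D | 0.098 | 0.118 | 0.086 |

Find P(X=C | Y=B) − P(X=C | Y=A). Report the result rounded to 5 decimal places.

-0.27953

P(Y=B) = 0.130 + 0.095 + 0.066 + 0.118 = 0.409; P(X=C | Y=B) = 0.066/0.409 = 0.161369.
P(Y=A) = 0.062 + 0.015 + 0.138 + 0.098 = 0.313; P(X=C | Y=A) = 0.138/0.313 = 0.440895.
Difference = -0.27953.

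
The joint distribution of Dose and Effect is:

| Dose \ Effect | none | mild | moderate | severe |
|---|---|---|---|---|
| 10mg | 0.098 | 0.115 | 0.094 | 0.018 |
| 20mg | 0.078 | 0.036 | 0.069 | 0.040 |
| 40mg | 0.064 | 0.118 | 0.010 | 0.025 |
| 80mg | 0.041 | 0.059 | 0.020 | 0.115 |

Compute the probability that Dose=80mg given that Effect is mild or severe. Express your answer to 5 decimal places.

P(Effect=mild) = 0.115 + 0.036 + 0.118 + 0.059 = 0.328.
P(Effect=severe) = 0.018 + 0.040 + 0.025 + 0.115 = 0.198.
P(Effect ∈ {mild, severe}) = 0.328 + 0.198 = 0.526; P(Dose=80mg, Effect ∈ {mild, severe}) = 0.059 + 0.115 = 0.174.
P(Dose=80mg | Effect ∈ {mild, severe}) = 0.174/0.526 = 0.33080.

0.33080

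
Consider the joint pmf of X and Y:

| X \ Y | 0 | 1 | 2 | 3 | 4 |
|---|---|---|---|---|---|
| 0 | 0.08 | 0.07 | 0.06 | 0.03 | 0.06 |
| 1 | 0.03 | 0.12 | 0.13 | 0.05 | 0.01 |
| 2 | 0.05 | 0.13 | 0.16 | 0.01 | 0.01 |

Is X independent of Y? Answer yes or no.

P(X=0) = 0.30 and P(Y=2) = 0.35, so their product is 0.1050, but P(X=0, Y=2) = 0.06. Since these differ, X and Y are not independent.

no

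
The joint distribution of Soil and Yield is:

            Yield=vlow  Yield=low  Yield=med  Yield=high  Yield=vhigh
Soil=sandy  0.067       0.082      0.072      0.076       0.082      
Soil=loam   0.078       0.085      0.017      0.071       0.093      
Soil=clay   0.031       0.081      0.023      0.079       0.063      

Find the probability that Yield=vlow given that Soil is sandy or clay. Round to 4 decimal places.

P(Soil=sandy) = 0.067 + 0.082 + 0.072 + 0.076 + 0.082 = 0.379.
P(Soil=clay) = 0.031 + 0.081 + 0.023 + 0.079 + 0.063 = 0.277.
P(Soil ∈ {sandy, clay}) = 0.379 + 0.277 = 0.656; P(Yield=vlow, Soil ∈ {sandy, clay}) = 0.067 + 0.031 = 0.098.
P(Yield=vlow | Soil ∈ {sandy, clay}) = 0.098/0.656 = 0.1494.

0.1494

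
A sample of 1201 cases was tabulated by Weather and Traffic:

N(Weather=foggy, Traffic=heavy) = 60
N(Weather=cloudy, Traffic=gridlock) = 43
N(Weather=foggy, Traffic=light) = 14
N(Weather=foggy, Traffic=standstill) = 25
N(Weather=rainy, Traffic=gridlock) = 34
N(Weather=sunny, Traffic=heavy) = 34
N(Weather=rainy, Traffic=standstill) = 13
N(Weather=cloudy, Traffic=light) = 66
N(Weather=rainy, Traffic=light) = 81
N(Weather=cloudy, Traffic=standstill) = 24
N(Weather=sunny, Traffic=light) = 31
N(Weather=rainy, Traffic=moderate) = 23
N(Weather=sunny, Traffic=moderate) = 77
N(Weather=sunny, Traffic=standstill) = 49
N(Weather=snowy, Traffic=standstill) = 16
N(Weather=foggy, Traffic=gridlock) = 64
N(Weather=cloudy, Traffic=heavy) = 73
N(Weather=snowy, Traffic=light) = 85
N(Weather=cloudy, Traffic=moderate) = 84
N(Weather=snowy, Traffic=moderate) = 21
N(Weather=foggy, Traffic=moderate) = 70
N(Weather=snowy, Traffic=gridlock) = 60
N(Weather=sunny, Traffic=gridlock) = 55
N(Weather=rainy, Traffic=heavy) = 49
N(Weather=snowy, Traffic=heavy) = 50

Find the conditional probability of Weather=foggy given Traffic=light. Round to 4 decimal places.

0.0505

Total with Traffic=light: 31 + 66 + 81 + 85 + 14 = 277.
P(Weather=foggy | Traffic=light) = 14/277 = 0.0505.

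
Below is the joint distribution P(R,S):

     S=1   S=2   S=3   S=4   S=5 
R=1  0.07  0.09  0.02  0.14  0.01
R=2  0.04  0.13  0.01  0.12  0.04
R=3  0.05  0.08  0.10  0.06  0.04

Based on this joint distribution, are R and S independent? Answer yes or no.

no

P(R=3) = 0.33 and P(S=3) = 0.13, so their product is 0.0429, but P(R=3, S=3) = 0.10. Since these differ, R and S are not independent.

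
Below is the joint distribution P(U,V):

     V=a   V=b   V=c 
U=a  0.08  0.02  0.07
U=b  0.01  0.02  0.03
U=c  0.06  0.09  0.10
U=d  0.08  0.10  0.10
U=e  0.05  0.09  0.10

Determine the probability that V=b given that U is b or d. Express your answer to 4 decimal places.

P(U=b) = 0.01 + 0.02 + 0.03 = 0.06.
P(U=d) = 0.08 + 0.10 + 0.10 = 0.28.
P(U ∈ {b, d}) = 0.06 + 0.28 = 0.34; P(V=b, U ∈ {b, d}) = 0.02 + 0.10 = 0.12.
P(V=b | U ∈ {b, d}) = 0.12/0.34 = 0.3529.

0.3529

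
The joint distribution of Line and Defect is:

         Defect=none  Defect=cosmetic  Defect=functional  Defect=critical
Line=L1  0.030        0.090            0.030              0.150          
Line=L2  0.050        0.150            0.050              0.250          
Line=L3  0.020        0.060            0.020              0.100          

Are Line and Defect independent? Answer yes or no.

Every cell satisfies P(Line,Defect) = P(Line)·P(Defect). For instance P(Line=L1) = 0.300, P(Defect=none) = 0.100, and 0.300×0.100 = 0.030 matches the joint entry. So Line and Defect are independent.

yes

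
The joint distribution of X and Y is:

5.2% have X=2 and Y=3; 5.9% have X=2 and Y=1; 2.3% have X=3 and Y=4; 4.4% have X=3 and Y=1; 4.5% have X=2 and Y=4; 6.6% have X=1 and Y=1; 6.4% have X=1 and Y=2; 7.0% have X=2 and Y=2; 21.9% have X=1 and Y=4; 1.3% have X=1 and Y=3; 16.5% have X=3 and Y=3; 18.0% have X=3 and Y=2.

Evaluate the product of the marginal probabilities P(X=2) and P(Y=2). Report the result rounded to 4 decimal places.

0.0710

P(X=2) = 0.059 + 0.070 + 0.052 + 0.045 = 0.226.
P(Y=2) = 0.064 + 0.070 + 0.180 = 0.314.
Product: 0.226 × 0.314 = 0.0710.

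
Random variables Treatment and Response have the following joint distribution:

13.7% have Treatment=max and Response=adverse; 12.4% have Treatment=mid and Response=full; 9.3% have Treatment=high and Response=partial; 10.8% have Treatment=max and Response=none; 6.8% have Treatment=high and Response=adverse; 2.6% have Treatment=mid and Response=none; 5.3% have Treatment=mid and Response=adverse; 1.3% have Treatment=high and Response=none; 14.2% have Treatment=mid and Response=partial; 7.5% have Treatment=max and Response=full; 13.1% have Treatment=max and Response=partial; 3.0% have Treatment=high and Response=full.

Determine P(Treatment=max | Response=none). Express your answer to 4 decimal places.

P(Response=none) = 0.026 + 0.013 + 0.108 = 0.147.
P(Treatment=max | Response=none) = 0.108/0.147 = 0.7347.

0.7347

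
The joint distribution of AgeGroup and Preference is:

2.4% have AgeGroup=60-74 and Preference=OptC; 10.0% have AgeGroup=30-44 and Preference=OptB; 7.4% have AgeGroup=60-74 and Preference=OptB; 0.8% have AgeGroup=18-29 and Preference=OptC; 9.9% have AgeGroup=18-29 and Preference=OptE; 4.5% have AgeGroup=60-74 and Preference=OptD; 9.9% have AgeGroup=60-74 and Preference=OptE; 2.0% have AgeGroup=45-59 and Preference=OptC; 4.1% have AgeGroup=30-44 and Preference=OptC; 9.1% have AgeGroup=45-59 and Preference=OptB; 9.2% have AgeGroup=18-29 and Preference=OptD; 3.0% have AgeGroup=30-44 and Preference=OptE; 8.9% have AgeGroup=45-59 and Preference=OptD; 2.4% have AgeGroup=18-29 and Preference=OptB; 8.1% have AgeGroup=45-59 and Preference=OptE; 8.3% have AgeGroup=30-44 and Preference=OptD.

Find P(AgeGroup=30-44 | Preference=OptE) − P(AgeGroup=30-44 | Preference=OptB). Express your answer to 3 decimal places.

-0.249

P(Preference=OptE) = 0.099 + 0.030 + 0.081 + 0.099 = 0.309; P(AgeGroup=30-44 | Preference=OptE) = 0.030/0.309 = 0.0971.
P(Preference=OptB) = 0.024 + 0.100 + 0.091 + 0.074 = 0.289; P(AgeGroup=30-44 | Preference=OptB) = 0.100/0.289 = 0.3460.
Difference = -0.249.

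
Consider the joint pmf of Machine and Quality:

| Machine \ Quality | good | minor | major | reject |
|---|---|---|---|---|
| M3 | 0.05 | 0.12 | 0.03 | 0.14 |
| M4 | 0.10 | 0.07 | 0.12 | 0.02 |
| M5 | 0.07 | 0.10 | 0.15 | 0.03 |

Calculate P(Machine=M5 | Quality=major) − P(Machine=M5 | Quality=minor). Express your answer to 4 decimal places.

P(Quality=major) = 0.03 + 0.12 + 0.15 = 0.30; P(Machine=M5 | Quality=major) = 0.15/0.30 = 0.50000.
P(Quality=minor) = 0.12 + 0.07 + 0.10 = 0.29; P(Machine=M5 | Quality=minor) = 0.10/0.29 = 0.34483.
Difference = 0.1552.

0.1552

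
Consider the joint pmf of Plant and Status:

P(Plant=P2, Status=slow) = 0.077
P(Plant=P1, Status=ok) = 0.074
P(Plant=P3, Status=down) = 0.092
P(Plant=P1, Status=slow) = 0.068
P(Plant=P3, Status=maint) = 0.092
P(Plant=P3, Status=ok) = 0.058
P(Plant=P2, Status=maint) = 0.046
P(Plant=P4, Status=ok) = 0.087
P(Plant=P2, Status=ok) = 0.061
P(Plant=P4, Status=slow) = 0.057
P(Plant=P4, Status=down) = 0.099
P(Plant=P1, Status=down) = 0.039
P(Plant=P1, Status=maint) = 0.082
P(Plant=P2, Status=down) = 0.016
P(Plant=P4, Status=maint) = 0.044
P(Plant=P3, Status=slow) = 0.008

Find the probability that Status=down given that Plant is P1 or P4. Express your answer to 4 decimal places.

0.2509

P(Plant=P1) = 0.074 + 0.068 + 0.039 + 0.082 = 0.263.
P(Plant=P4) = 0.087 + 0.057 + 0.099 + 0.044 = 0.287.
P(Plant ∈ {P1, P4}) = 0.263 + 0.287 = 0.550; P(Status=down, Plant ∈ {P1, P4}) = 0.039 + 0.099 = 0.138.
P(Status=down | Plant ∈ {P1, P4}) = 0.138/0.550 = 0.2509.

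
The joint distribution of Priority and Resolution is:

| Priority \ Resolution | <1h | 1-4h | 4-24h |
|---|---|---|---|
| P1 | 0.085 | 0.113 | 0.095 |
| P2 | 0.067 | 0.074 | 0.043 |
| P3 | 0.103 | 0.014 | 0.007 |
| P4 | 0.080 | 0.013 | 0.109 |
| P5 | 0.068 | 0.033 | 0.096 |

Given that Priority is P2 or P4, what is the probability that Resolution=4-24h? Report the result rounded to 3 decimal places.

0.394

P(Priority=P2) = 0.067 + 0.074 + 0.043 = 0.184.
P(Priority=P4) = 0.080 + 0.013 + 0.109 = 0.202.
P(Priority ∈ {P2, P4}) = 0.184 + 0.202 = 0.386; P(Resolution=4-24h, Priority ∈ {P2, P4}) = 0.043 + 0.109 = 0.152.
P(Resolution=4-24h | Priority ∈ {P2, P4}) = 0.152/0.386 = 0.394.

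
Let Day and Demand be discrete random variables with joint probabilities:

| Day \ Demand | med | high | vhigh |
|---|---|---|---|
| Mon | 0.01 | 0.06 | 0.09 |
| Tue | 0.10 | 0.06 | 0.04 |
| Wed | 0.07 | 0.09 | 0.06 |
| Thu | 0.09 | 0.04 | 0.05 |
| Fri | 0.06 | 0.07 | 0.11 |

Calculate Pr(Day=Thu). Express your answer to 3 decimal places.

P(Day=Thu) = 0.09 + 0.04 + 0.05 = 0.18.

0.180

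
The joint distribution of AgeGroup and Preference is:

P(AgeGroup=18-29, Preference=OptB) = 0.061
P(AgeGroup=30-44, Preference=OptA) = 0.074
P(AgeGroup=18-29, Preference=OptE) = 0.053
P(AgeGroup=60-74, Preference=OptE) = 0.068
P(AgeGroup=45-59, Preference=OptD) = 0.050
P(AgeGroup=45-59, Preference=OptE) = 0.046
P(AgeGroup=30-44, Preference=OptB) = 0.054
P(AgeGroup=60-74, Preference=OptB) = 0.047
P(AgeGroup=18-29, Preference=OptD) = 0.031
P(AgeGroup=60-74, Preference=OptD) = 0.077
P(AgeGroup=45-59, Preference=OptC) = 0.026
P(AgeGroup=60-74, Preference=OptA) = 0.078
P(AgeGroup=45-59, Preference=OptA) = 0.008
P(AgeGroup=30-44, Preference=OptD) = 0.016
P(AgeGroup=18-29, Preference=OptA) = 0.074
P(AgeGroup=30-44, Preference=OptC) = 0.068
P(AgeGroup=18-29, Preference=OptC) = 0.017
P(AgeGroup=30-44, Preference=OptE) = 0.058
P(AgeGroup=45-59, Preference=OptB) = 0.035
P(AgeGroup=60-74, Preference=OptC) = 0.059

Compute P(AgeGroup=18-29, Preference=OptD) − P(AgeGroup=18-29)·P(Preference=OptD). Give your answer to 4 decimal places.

P(AgeGroup=18-29) = 0.074 + 0.061 + 0.017 + 0.031 + 0.053 = 0.236.
P(Preference=OptD) = 0.031 + 0.016 + 0.050 + 0.077 = 0.174.
P(AgeGroup=18-29, Preference=OptD) − P(AgeGroup=18-29)P(Preference=OptD) = 0.031 − 0.236×0.174 = -0.0101.

-0.0101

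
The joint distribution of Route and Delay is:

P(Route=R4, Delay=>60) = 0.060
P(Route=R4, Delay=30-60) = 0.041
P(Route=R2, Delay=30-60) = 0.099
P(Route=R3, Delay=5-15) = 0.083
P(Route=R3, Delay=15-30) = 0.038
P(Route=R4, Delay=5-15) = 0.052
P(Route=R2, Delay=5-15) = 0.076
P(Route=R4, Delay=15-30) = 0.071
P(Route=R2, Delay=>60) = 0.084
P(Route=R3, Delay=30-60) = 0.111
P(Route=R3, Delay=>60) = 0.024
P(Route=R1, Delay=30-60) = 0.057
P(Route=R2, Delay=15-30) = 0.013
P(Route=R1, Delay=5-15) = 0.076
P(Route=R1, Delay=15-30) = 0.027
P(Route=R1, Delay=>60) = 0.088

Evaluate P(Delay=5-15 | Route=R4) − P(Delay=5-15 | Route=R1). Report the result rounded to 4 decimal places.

P(Route=R4) = 0.052 + 0.071 + 0.041 + 0.060 = 0.224; P(Delay=5-15 | Route=R4) = 0.052/0.224 = 0.23214.
P(Route=R1) = 0.076 + 0.027 + 0.057 + 0.088 = 0.248; P(Delay=5-15 | Route=R1) = 0.076/0.248 = 0.30645.
Difference = -0.0743.

-0.0743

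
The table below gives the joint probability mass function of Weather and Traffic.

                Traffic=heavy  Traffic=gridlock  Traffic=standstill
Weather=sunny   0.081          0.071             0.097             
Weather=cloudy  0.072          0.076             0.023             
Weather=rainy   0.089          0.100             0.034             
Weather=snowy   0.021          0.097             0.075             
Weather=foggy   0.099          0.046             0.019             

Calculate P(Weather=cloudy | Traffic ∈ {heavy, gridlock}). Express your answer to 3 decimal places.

P(Traffic=heavy) = 0.081 + 0.072 + 0.089 + 0.021 + 0.099 = 0.362.
P(Traffic=gridlock) = 0.071 + 0.076 + 0.100 + 0.097 + 0.046 = 0.390.
P(Traffic ∈ {heavy, gridlock}) = 0.362 + 0.390 = 0.752; P(Weather=cloudy, Traffic ∈ {heavy, gridlock}) = 0.072 + 0.076 = 0.148.
P(Weather=cloudy | Traffic ∈ {heavy, gridlock}) = 0.148/0.752 = 0.197.

0.197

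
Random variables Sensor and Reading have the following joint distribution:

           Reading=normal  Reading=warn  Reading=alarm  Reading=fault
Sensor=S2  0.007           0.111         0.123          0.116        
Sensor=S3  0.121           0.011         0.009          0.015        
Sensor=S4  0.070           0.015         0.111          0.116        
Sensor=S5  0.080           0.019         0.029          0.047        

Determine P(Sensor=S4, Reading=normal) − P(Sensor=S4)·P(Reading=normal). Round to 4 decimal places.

-0.0167

P(Sensor=S4) = 0.070 + 0.015 + 0.111 + 0.116 = 0.312.
P(Reading=normal) = 0.007 + 0.121 + 0.070 + 0.080 = 0.278.
P(Sensor=S4, Reading=normal) − P(Sensor=S4)P(Reading=normal) = 0.070 − 0.312×0.278 = -0.0167.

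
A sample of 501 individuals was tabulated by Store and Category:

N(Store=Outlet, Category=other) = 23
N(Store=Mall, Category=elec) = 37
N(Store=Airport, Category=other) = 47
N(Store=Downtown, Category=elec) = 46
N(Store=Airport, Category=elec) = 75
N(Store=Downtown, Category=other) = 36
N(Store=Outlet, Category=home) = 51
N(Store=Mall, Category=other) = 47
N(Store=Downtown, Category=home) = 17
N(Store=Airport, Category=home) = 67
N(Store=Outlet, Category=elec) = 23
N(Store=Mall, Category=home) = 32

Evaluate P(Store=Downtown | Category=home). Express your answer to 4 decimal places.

0.1018

Total with Category=home: 17 + 32 + 67 + 51 = 167.
P(Store=Downtown | Category=home) = 17/167 = 0.1018.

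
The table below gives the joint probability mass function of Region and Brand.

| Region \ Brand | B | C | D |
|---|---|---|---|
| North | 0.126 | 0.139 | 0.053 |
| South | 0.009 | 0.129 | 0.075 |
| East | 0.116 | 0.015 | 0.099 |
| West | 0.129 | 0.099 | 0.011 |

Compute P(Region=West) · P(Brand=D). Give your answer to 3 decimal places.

0.057

P(Region=West) = 0.129 + 0.099 + 0.011 = 0.239.
P(Brand=D) = 0.053 + 0.075 + 0.099 + 0.011 = 0.238.
Product: 0.239 × 0.238 = 0.057.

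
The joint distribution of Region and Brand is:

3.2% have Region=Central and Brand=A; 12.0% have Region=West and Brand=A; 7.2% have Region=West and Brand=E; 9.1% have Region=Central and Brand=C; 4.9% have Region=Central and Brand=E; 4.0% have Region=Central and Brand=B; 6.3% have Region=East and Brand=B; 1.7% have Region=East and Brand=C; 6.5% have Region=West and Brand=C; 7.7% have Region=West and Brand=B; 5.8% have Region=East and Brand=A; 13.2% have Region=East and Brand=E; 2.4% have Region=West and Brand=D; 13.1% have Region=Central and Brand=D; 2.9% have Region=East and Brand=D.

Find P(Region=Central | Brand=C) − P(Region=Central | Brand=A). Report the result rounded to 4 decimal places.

P(Brand=C) = 0.017 + 0.065 + 0.091 = 0.173; P(Region=Central | Brand=C) = 0.091/0.173 = 0.52601.
P(Brand=A) = 0.058 + 0.120 + 0.032 = 0.210; P(Region=Central | Brand=A) = 0.032/0.210 = 0.15238.
Difference = 0.3736.

0.3736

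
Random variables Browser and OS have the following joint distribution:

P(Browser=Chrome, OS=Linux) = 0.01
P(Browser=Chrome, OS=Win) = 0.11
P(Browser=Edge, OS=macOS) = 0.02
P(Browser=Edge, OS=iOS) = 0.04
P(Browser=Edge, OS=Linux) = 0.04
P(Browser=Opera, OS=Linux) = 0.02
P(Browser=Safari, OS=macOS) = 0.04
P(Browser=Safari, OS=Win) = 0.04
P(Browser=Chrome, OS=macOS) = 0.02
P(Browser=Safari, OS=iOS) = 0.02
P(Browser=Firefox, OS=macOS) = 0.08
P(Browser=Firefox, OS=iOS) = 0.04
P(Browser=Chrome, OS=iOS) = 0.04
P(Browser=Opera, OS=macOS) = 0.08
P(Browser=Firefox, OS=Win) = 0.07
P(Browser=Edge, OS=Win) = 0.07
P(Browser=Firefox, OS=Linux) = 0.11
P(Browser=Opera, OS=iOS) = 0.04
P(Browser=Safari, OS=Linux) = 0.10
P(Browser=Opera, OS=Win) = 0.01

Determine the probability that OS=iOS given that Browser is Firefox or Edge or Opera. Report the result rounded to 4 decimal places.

P(Browser=Firefox) = 0.07 + 0.08 + 0.11 + 0.04 = 0.30.
P(Browser=Edge) = 0.07 + 0.02 + 0.04 + 0.04 = 0.17.
P(Browser=Opera) = 0.01 + 0.08 + 0.02 + 0.04 = 0.15.
P(Browser ∈ {Firefox, Edge, Opera}) = 0.30 + 0.17 + 0.15 = 0.62; P(OS=iOS, Browser ∈ {Firefox, Edge, Opera}) = 0.04 + 0.04 + 0.04 = 0.12.
P(OS=iOS | Browser ∈ {Firefox, Edge, Opera}) = 0.12/0.62 = 0.1935.

0.1935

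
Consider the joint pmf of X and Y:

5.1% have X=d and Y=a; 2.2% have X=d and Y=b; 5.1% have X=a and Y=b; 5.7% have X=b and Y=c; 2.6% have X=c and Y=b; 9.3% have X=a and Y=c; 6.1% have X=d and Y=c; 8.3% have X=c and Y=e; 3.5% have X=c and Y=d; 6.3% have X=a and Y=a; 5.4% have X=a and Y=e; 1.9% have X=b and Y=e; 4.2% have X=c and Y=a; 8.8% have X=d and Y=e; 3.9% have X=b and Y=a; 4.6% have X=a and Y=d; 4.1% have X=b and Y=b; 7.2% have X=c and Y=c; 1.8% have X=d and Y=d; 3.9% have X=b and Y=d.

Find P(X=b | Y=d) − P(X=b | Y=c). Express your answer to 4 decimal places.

0.0812

P(Y=d) = 0.046 + 0.039 + 0.035 + 0.018 = 0.138; P(X=b | Y=d) = 0.039/0.138 = 0.28261.
P(Y=c) = 0.093 + 0.057 + 0.072 + 0.061 = 0.283; P(X=b | Y=c) = 0.057/0.283 = 0.20141.
Difference = 0.0812.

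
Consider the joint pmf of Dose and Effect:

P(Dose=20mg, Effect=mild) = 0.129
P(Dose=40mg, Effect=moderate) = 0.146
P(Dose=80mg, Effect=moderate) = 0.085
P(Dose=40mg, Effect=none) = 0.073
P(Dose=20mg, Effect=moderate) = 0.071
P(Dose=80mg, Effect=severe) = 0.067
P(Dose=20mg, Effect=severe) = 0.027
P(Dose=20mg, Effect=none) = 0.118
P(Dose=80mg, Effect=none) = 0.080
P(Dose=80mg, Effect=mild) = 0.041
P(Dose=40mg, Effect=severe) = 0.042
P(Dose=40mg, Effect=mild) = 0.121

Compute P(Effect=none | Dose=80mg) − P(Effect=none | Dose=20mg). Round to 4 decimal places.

P(Dose=80mg) = 0.080 + 0.041 + 0.085 + 0.067 = 0.273; P(Effect=none | Dose=80mg) = 0.080/0.273 = 0.29304.
P(Dose=20mg) = 0.118 + 0.129 + 0.071 + 0.027 = 0.345; P(Effect=none | Dose=20mg) = 0.118/0.345 = 0.34203.
Difference = -0.0490.

-0.0490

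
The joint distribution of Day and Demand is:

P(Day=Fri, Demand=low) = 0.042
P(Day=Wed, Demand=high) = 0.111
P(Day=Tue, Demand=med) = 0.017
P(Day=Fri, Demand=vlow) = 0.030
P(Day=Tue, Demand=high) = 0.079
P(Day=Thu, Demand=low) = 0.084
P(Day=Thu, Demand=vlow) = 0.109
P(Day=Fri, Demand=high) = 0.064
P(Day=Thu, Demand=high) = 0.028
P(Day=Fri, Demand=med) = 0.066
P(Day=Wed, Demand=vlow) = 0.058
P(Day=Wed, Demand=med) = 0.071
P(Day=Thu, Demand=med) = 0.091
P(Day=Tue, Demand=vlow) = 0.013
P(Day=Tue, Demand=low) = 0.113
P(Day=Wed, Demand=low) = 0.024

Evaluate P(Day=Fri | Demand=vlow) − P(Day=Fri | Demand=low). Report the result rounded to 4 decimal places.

P(Demand=vlow) = 0.013 + 0.058 + 0.109 + 0.030 = 0.210; P(Day=Fri | Demand=vlow) = 0.030/0.210 = 0.14286.
P(Demand=low) = 0.113 + 0.024 + 0.084 + 0.042 = 0.263; P(Day=Fri | Demand=low) = 0.042/0.263 = 0.15970.
Difference = -0.0168.

-0.0168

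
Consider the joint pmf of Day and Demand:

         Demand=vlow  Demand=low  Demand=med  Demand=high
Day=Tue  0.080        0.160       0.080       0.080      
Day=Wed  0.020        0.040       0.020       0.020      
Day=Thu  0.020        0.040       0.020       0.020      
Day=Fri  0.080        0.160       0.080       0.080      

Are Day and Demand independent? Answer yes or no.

Every cell satisfies P(Day,Demand) = P(Day)·P(Demand). For instance P(Day=Tue) = 0.400, P(Demand=med) = 0.200, and 0.400×0.200 = 0.080 matches the joint entry. So Day and Demand are independent.

yes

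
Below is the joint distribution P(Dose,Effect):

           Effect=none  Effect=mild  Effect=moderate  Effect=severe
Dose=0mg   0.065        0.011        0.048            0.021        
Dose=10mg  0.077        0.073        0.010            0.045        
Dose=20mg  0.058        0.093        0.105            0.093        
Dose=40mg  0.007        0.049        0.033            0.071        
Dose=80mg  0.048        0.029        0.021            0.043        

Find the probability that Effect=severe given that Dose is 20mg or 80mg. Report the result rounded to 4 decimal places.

P(Dose=20mg) = 0.058 + 0.093 + 0.105 + 0.093 = 0.349.
P(Dose=80mg) = 0.048 + 0.029 + 0.021 + 0.043 = 0.141.
P(Dose ∈ {20mg, 80mg}) = 0.349 + 0.141 = 0.490; P(Effect=severe, Dose ∈ {20mg, 80mg}) = 0.093 + 0.043 = 0.136.
P(Effect=severe | Dose ∈ {20mg, 80mg}) = 0.136/0.490 = 0.2776.

0.2776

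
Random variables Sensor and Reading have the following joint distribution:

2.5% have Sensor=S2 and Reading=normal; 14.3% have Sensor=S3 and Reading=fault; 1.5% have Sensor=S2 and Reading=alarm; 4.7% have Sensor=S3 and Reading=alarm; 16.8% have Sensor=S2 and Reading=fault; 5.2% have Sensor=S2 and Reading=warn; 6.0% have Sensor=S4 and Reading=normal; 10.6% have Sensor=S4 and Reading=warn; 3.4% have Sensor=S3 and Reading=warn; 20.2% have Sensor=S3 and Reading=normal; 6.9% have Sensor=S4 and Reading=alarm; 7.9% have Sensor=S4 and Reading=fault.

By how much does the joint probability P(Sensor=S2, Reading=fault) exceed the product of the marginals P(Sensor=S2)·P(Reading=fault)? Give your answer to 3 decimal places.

0.067

P(Sensor=S2) = 0.025 + 0.052 + 0.015 + 0.168 = 0.260.
P(Reading=fault) = 0.168 + 0.143 + 0.079 = 0.390.
P(Sensor=S2, Reading=fault) − P(Sensor=S2)P(Reading=fault) = 0.168 − 0.260×0.390 = 0.067.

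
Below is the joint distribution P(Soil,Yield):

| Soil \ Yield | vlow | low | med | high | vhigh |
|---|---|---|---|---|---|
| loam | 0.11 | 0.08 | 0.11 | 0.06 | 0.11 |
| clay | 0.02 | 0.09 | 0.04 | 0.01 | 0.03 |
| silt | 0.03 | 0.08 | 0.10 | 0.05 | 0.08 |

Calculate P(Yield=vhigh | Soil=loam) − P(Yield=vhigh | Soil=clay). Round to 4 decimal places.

0.0761

P(Soil=loam) = 0.11 + 0.08 + 0.11 + 0.06 + 0.11 = 0.47; P(Yield=vhigh | Soil=loam) = 0.11/0.47 = 0.23404.
P(Soil=clay) = 0.02 + 0.09 + 0.04 + 0.01 + 0.03 = 0.19; P(Yield=vhigh | Soil=clay) = 0.03/0.19 = 0.15789.
Difference = 0.0761.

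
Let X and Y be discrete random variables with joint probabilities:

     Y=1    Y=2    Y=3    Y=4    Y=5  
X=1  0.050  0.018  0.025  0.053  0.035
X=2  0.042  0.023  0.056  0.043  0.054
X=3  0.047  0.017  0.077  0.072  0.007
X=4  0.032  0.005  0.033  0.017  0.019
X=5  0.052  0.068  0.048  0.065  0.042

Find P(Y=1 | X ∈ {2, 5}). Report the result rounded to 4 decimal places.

0.1907

P(X=2) = 0.042 + 0.023 + 0.056 + 0.043 + 0.054 = 0.218.
P(X=5) = 0.052 + 0.068 + 0.048 + 0.065 + 0.042 = 0.275.
P(X ∈ {2, 5}) = 0.218 + 0.275 = 0.493; P(Y=1, X ∈ {2, 5}) = 0.042 + 0.052 = 0.094.
P(Y=1 | X ∈ {2, 5}) = 0.094/0.493 = 0.1907.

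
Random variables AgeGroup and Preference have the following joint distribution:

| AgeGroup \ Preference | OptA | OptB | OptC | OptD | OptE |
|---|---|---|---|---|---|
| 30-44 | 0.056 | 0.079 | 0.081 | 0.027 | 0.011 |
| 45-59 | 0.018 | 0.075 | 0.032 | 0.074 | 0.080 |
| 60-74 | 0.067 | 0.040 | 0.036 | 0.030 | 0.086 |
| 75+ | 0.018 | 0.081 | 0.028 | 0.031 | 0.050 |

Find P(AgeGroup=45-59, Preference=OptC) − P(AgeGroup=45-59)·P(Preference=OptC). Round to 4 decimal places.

-0.0174

P(AgeGroup=45-59) = 0.018 + 0.075 + 0.032 + 0.074 + 0.080 = 0.279.
P(Preference=OptC) = 0.081 + 0.032 + 0.036 + 0.028 = 0.177.
P(AgeGroup=45-59, Preference=OptC) − P(AgeGroup=45-59)P(Preference=OptC) = 0.032 − 0.279×0.177 = -0.0174.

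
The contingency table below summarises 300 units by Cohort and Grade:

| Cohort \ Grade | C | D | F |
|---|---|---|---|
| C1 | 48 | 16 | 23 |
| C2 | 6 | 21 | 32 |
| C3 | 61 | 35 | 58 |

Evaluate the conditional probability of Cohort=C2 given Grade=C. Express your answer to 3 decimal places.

Total with Grade=C: 48 + 6 + 61 = 115.
P(Cohort=C2 | Grade=C) = 6/115 = 0.052.

0.052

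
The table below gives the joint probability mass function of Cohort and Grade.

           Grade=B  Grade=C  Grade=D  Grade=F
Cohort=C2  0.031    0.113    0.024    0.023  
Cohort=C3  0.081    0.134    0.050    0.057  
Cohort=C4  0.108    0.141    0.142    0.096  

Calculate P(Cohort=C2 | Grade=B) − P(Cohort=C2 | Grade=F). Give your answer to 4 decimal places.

P(Grade=B) = 0.031 + 0.081 + 0.108 = 0.220; P(Cohort=C2 | Grade=B) = 0.031/0.220 = 0.14091.
P(Grade=F) = 0.023 + 0.057 + 0.096 = 0.176; P(Cohort=C2 | Grade=F) = 0.023/0.176 = 0.13068.
Difference = 0.0102.

0.0102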